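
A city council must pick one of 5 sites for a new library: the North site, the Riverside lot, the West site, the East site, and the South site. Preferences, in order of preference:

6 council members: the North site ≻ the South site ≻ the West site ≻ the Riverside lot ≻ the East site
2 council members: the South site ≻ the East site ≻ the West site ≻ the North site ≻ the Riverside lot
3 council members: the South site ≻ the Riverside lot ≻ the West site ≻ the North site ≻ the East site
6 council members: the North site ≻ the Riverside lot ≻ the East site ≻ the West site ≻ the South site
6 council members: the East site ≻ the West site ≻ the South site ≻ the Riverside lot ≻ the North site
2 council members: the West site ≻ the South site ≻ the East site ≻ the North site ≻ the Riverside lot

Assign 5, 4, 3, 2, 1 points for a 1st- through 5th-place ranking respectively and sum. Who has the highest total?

the South site

the North site: 6·5 + 2·2 + 3·2 + 6·5 + 6·1 + 2·2 = 80
the Riverside lot: 6·2 + 2·1 + 3·4 + 6·4 + 6·2 + 2·1 = 64
the West site: 6·3 + 2·3 + 3·3 + 6·2 + 6·4 + 2·5 = 79
the East site: 6·1 + 2·4 + 3·1 + 6·3 + 6·5 + 2·3 = 71
the South site: 6·4 + 2·5 + 3·5 + 6·1 + 6·3 + 2·4 = 81
the South site has the highest Borda score (81).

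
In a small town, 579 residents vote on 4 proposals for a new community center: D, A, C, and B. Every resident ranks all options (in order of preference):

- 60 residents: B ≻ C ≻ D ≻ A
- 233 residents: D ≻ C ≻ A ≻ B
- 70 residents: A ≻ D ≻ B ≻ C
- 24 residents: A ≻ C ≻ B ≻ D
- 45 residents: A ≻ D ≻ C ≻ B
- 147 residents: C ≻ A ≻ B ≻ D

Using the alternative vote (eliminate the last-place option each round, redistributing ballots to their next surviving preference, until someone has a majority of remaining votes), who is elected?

D

Round 1: D 233, A 139, C 147, B 60. Eliminate B.
Round 2: D 233, A 139, C 207. Eliminate A.
Round 3: D 348, C 231. D has a majority.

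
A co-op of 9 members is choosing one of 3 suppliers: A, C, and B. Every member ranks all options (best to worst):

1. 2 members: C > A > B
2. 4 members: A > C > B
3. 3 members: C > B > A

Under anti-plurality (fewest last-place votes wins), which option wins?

C

Last-place votes: A 3, C 0, B 6.
C is ranked last by the fewest voters, so C wins.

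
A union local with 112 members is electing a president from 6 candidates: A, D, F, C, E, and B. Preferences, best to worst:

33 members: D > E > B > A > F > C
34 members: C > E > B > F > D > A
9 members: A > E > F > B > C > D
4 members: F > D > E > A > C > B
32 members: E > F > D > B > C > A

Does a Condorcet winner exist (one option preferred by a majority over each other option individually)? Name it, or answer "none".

E vs A: 103–9 for E.
E vs D: 75–37 for E.
E vs F: 108–4 for E.
E vs C: 78–34 for E.
E vs B: 112–0 for E.
E beats every other option head-to-head.

E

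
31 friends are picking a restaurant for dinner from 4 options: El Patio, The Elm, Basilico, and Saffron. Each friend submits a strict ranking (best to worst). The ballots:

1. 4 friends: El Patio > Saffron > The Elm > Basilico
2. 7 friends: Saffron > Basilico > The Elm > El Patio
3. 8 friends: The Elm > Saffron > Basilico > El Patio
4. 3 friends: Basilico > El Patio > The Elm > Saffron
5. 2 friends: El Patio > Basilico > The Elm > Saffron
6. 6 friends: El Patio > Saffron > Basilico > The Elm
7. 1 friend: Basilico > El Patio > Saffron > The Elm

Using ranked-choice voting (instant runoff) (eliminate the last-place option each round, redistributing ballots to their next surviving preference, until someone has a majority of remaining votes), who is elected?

Round 1: El Patio 12, The Elm 8, Basilico 4, Saffron 7. Eliminate Basilico.
Round 2: El Patio 16, The Elm 8, Saffron 7. El Patio has a majority.

El Patio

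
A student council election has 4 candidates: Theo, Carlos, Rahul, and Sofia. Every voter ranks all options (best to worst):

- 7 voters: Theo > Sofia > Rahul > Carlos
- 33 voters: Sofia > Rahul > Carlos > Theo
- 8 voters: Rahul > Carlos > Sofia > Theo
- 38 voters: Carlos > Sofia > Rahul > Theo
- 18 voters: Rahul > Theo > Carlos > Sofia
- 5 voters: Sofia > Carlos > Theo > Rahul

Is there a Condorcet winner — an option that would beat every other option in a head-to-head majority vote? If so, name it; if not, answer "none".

Checking pairwise contests:
Carlos beats Theo 84–25.
Rahul beats Carlos 66–43.
Sofia beats Rahul 83–26.
Carlos beats Sofia 64–45.
Every option loses at least one head-to-head, so there is no Condorcet winner.

none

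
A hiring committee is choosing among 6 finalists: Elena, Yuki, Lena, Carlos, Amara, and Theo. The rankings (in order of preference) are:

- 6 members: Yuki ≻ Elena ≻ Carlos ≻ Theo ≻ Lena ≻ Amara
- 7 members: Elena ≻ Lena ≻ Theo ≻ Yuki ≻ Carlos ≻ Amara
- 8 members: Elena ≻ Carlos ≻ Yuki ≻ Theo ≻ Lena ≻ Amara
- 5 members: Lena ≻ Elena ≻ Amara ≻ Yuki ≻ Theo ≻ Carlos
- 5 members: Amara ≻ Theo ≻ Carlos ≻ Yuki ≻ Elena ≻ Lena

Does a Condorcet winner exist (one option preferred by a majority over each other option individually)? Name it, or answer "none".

Elena vs Yuki: 20–11 for Elena.
Elena vs Lena: 26–5 for Elena.
Elena vs Carlos: 26–5 for Elena.
Elena vs Amara: 26–5 for Elena.
Elena vs Theo: 26–5 for Elena.
Elena beats every other option head-to-head.

Elena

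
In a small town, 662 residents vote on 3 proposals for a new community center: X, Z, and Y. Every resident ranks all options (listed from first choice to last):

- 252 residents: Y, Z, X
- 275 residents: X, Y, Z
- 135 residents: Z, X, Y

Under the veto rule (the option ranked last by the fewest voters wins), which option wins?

Last-place votes: X 252, Z 275, Y 135.
Y is ranked last by the fewest voters, so Y wins.

Y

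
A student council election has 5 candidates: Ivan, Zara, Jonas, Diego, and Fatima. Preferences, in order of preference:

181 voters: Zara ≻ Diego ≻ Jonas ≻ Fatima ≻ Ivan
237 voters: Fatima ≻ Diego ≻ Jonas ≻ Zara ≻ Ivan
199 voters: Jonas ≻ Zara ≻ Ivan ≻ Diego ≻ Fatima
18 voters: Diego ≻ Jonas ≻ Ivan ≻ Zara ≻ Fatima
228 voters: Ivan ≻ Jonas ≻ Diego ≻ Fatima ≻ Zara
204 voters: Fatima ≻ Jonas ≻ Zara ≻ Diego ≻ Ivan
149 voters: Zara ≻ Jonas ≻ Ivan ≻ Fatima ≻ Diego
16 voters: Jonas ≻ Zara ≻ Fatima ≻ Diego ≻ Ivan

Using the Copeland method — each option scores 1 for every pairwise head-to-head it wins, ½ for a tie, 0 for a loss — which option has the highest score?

Jonas

Ivan: loses to Zara, Jonas, Diego, and Fatima → score 0.
Zara: beats Ivan and Diego; loses to Jonas and Fatima → score 2.
Jonas: beats Ivan, Zara, Diego, and Fatima → score 4.
Diego: beats Ivan and Fatima; loses to Zara and Jonas → score 2.
Fatima: beats Ivan and Zara; loses to Jonas and Diego → score 2.
Jonas has the best pairwise record.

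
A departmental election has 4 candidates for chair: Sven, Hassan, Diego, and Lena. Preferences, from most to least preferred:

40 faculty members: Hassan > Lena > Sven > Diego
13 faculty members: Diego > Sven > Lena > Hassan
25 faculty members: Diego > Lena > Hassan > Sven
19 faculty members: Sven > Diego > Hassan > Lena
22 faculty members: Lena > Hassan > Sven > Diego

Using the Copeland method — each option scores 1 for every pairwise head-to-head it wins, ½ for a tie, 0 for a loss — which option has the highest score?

Sven: beats Diego; loses to Hassan and Lena → score 1.
Hassan: beats Sven and Diego; loses to Lena → score 2.
Diego: loses to Sven, Hassan, and Lena → score 0.
Lena: beats Sven, Hassan, and Diego → score 3.
Lena has the best pairwise record.

Lena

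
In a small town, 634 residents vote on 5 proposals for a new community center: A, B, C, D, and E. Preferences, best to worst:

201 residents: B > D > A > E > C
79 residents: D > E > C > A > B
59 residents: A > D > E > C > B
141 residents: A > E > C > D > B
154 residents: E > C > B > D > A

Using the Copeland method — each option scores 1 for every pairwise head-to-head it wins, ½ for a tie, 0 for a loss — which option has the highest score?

A: beats C and E; loses to B and D → score 2.
B: beats A and D; loses to C and E → score 2.
C: beats B; loses to A, D, and E → score 1.
D: beats A, C, and E; loses to B → score 3.
E: beats B and C; loses to A and D → score 2.
D has the best pairwise record.

D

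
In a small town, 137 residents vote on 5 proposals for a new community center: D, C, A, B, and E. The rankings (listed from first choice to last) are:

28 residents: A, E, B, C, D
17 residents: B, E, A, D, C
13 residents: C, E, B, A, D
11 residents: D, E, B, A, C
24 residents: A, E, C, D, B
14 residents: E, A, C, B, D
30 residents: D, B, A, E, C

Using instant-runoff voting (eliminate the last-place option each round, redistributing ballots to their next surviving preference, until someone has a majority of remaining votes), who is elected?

A

Round 1: D 41, C 13, A 52, B 17, E 14. Eliminate C.
Round 2: D 41, A 52, B 17, E 27. Eliminate B.
Round 3: D 41, A 52, E 44. Eliminate D.
Round 4: A 82, E 55. A has a majority.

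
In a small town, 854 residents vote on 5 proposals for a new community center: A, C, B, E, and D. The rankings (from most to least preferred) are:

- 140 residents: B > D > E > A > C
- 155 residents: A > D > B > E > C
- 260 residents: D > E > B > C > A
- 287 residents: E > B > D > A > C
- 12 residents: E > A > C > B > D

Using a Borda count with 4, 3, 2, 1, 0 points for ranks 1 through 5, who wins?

A: 140·1 + 155·4 + 260·0 + 287·1 + 12·3 = 1083
C: 140·0 + 155·0 + 260·1 + 287·0 + 12·2 = 284
B: 140·4 + 155·2 + 260·2 + 287·3 + 12·1 = 2263
E: 140·2 + 155·1 + 260·3 + 287·4 + 12·4 = 2411
D: 140·3 + 155·3 + 260·4 + 287·2 + 12·0 = 2499
D has the highest Borda score (2499).

D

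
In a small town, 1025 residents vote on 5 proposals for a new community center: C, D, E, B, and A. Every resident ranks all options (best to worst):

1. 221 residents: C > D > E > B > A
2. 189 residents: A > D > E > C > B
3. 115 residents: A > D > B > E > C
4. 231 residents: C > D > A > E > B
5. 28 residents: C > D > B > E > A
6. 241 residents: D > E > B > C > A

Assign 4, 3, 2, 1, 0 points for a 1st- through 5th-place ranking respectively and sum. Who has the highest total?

D

C: 221·4 + 189·1 + 115·0 + 231·4 + 28·4 + 241·1 = 2350
D: 221·3 + 189·3 + 115·3 + 231·3 + 28·3 + 241·4 = 3316
E: 221·2 + 189·2 + 115·1 + 231·1 + 28·1 + 241·3 = 1917
B: 221·1 + 189·0 + 115·2 + 231·0 + 28·2 + 241·2 = 989
A: 221·0 + 189·4 + 115·4 + 231·2 + 28·0 + 241·0 = 1678
D has the highest Borda score (3316).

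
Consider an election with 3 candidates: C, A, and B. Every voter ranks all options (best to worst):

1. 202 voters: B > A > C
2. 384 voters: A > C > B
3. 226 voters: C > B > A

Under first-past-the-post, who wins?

A

First-place votes: C 226, A 384, B 202.
A has the most first-place votes.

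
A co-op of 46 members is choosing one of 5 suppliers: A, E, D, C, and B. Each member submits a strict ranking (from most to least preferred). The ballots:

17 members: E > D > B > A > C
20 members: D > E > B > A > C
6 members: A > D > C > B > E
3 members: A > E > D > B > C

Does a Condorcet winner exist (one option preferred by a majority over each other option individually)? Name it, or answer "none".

D vs A: 37–9 for D.
D vs E: 26–20 for D.
D vs C: 46–0 for D.
D vs B: 46–0 for D.
D beats every other option head-to-head.

D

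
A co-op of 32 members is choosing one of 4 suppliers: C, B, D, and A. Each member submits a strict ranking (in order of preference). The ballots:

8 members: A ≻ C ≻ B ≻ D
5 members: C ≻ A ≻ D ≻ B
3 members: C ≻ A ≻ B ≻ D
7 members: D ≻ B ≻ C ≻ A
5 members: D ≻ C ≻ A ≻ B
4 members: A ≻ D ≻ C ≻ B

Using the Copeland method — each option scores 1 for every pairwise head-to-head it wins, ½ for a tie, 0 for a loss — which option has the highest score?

C: beats B and A; ties D → score 2.5.
B: loses to C, D, and A → score 0.
D: beats B; ties C; loses to A → score 1.5.
A: beats B and D; loses to C → score 2.
C has the best pairwise record.

C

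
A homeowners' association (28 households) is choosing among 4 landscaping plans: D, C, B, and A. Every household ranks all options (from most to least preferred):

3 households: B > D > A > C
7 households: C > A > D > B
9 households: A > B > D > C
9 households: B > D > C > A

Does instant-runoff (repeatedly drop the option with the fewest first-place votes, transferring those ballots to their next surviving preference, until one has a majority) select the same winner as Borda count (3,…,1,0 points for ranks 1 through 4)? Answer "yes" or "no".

Instant-runoff — R1 D 0, C 7, B 12, A 9 (D out); R2 C 7, B 12, A 9 (C out); R3 B 12, A 16 (A winner). Winner: A.
Borda — scores: D 40, C 30, B 54, A 44. Winner: B.
The two methods disagree.

no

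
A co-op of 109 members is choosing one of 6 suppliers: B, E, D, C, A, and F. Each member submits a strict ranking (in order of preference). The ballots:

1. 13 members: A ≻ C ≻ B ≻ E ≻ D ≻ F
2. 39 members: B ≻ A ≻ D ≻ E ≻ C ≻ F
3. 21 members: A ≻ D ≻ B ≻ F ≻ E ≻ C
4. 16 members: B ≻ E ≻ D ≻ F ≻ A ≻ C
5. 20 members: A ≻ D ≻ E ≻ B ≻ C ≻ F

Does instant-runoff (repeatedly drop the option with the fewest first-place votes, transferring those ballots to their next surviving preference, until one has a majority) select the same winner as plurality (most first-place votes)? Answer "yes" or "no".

Instant-runoff — R1 B 55, E 0, D 0, C 0, A 54, F 0 (B winner). Winner: B.
Plurality — first-place votes: B 55, E 0, D 0, C 0, A 54, F 0. Winner: B.
The two methods agree.

yes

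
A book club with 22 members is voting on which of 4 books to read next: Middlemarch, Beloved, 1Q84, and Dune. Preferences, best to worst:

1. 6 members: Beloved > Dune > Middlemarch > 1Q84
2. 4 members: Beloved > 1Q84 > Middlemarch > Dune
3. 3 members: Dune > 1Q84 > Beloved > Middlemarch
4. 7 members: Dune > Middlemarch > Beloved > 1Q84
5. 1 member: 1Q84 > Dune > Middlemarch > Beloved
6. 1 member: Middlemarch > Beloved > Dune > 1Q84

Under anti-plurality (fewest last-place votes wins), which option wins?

Beloved

Last-place votes: Middlemarch 3, Beloved 1, 1Q84 14, Dune 4.
Beloved is ranked last by the fewest voters, so Beloved wins.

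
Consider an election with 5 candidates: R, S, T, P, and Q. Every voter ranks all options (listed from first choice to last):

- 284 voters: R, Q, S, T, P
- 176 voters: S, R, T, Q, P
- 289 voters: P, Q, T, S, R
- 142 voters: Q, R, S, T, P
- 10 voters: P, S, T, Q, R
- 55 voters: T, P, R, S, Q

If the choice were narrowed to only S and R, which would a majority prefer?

Voters preferring S to R: 475; preferring R to S: 481.
R wins the head-to-head.

R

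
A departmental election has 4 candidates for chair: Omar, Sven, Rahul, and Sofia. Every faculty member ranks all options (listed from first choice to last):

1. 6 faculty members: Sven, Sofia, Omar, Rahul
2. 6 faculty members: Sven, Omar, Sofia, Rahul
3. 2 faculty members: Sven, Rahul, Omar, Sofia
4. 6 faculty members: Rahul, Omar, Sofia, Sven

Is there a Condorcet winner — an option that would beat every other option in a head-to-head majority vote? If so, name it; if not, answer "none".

Sven vs Omar: 14–6 for Sven.
Sven vs Rahul: 14–6 for Sven.
Sven vs Sofia: 14–6 for Sven.
Sven beats every other option head-to-head.

Sven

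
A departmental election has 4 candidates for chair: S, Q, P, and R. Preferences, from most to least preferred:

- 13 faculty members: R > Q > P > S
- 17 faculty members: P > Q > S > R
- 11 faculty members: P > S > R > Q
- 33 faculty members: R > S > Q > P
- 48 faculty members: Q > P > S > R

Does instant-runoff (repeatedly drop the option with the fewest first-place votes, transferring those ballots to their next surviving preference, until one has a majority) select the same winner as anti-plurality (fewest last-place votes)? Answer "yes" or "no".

Instant-runoff — R1 S 0, Q 48, P 28, R 46 (S out); R2 Q 48, P 28, R 46 (P out); R3 Q 65, R 57 (Q winner). Winner: Q.
Anti-plurality — last-place votes: S 13, Q 11, P 33, R 65. Winner: Q.
The two methods agree.

yes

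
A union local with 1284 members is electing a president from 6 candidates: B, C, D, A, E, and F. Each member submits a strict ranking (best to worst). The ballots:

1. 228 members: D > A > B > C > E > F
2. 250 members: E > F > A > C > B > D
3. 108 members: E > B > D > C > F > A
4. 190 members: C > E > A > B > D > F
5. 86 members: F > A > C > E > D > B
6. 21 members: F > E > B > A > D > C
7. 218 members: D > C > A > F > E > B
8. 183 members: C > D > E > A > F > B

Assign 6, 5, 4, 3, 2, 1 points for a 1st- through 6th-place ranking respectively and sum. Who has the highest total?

C

B: 228·4 + 250·2 + 108·5 + 190·3 + 86·1 + 21·4 + 218·1 + 183·1 = 3093
C: 228·3 + 250·3 + 108·3 + 190·6 + 86·4 + 21·1 + 218·5 + 183·6 = 5451
D: 228·6 + 250·1 + 108·4 + 190·2 + 86·2 + 21·2 + 218·6 + 183·5 = 4867
A: 228·5 + 250·4 + 108·1 + 190·4 + 86·5 + 21·3 + 218·4 + 183·3 = 4922
E: 228·2 + 250·6 + 108·6 + 190·5 + 86·3 + 21·5 + 218·2 + 183·4 = 5085
F: 228·1 + 250·5 + 108·2 + 190·1 + 86·6 + 21·6 + 218·3 + 183·2 = 3546
C has the highest Borda score (5451).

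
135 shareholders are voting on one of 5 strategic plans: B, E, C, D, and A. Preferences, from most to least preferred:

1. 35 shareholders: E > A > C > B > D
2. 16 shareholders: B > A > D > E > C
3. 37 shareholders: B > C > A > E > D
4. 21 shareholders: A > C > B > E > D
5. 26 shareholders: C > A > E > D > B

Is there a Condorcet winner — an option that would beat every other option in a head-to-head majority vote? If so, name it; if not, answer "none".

A

A vs B: 82–53 for A.
A vs E: 100–35 for A.
A vs C: 72–63 for A.
A vs D: 135–0 for A.
A beats every other option head-to-head.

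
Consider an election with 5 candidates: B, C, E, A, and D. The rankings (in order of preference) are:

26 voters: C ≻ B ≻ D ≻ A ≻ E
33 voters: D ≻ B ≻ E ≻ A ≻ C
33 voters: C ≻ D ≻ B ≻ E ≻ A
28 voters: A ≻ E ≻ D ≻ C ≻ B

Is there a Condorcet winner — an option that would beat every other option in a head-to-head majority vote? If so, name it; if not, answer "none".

D vs B: 94–26 for D.
D vs C: 61–59 for D.
D vs E: 92–28 for D.
D vs A: 92–28 for D.
D beats every other option head-to-head.

D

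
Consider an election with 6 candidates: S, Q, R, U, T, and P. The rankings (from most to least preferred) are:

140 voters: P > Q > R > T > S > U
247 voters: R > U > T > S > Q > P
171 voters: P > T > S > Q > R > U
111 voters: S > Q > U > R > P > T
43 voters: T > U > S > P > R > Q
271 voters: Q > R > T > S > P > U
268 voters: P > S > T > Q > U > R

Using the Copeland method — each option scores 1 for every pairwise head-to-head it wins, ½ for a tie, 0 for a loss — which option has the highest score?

R

S: beats Q, U, and P; loses to R and T → score 3.
Q: beats R, U, and P; loses to S and T → score 3.
R: beats S, U, T, and P; loses to Q → score 4.
U: loses to S, Q, R, T, and P → score 0.
T: beats S, Q, and U; loses to R and P → score 3.
P: beats U and T; loses to S, Q, and R → score 2.
R has the best pairwise record.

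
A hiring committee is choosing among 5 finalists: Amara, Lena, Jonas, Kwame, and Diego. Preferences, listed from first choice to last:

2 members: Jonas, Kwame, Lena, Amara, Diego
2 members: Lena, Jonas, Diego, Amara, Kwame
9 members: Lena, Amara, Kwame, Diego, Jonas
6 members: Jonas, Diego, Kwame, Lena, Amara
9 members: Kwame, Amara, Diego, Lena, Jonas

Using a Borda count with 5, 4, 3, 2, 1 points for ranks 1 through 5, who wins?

Amara: 2·2 + 2·2 + 9·4 + 6·1 + 9·4 = 86
Lena: 2·3 + 2·5 + 9·5 + 6·2 + 9·2 = 91
Jonas: 2·5 + 2·4 + 9·1 + 6·5 + 9·1 = 66
Kwame: 2·4 + 2·1 + 9·3 + 6·3 + 9·5 = 100
Diego: 2·1 + 2·3 + 9·2 + 6·4 + 9·3 = 77
Kwame has the highest Borda score (100).

Kwame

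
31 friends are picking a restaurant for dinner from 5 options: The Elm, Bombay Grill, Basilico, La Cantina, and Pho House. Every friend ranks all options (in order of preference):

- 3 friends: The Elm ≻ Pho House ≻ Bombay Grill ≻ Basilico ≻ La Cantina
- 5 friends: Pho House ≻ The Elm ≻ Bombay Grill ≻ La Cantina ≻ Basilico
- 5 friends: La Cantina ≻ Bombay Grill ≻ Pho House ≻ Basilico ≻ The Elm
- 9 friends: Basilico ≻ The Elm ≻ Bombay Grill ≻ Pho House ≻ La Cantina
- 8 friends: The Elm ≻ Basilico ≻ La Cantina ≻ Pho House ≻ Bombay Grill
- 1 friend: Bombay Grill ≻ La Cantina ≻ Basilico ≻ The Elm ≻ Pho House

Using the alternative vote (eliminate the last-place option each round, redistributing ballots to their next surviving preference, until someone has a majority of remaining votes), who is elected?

The Elm

Round 1: The Elm 11, Bombay Grill 1, Basilico 9, La Cantina 5, Pho House 5. Eliminate Bombay Grill.
Round 2: The Elm 11, Basilico 9, La Cantina 6, Pho House 5. Eliminate Pho House.
Round 3: The Elm 16, Basilico 9, La Cantina 6. The Elm has a majority.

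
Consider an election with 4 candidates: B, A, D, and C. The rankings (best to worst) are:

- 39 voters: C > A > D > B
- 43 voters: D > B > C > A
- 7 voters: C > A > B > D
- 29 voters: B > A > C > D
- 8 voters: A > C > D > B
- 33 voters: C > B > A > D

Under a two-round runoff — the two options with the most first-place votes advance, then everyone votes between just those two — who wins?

Round 1 first-place votes: B 29, A 8, D 43, C 79.
C and D advance.
Runoff: C is preferred to D by 116 voters; D by 43.
C wins the runoff.

C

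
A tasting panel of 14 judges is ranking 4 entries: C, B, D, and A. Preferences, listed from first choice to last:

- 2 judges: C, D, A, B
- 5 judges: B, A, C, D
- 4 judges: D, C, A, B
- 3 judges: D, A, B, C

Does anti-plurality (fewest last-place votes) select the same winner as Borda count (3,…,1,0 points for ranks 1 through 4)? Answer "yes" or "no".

no

Anti-plurality — last-place votes: C 3, B 6, D 5, A 0. Winner: A.
Borda — scores: C 19, B 18, D 25, A 22. Winner: D.
The two methods disagree.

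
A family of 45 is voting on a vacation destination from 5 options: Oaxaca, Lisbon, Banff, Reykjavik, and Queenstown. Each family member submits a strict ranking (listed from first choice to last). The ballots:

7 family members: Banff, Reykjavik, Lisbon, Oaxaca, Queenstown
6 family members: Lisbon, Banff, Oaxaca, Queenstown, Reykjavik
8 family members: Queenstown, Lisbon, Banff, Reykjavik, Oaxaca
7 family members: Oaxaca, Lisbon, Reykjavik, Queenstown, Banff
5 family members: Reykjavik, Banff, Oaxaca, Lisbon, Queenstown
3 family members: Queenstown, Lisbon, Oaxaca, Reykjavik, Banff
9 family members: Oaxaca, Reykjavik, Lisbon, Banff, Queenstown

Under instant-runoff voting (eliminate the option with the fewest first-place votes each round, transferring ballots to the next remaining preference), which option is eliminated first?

Reykjavik

Round 1: Oaxaca 16, Lisbon 6, Banff 7, Reykjavik 5, Queenstown 11. Eliminate Reykjavik.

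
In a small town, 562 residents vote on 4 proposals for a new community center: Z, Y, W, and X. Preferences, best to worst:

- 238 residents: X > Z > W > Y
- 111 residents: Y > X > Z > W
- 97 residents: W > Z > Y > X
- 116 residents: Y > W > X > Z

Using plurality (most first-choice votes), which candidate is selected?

First-place votes: Z 0, Y 227, W 97, X 238.
X has the most first-place votes.

X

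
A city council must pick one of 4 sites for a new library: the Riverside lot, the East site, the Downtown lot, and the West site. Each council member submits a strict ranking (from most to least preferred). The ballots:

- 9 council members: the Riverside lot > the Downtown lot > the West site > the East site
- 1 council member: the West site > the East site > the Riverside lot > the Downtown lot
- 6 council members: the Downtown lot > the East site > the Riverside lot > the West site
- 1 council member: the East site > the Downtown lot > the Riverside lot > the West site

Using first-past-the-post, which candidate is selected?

First-place votes: the Riverside lot 9, the East site 1, the Downtown lot 6, the West site 1.
the Riverside lot has the most first-place votes.

the Riverside lot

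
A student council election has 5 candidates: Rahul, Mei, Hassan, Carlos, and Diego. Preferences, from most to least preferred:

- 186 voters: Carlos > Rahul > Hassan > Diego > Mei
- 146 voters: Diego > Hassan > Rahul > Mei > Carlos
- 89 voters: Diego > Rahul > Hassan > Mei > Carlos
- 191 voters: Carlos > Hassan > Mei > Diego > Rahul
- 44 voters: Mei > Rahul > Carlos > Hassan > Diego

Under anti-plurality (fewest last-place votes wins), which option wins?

Hassan

Last-place votes: Rahul 191, Mei 186, Hassan 0, Carlos 235, Diego 44.
Hassan is ranked last by the fewest voters, so Hassan wins.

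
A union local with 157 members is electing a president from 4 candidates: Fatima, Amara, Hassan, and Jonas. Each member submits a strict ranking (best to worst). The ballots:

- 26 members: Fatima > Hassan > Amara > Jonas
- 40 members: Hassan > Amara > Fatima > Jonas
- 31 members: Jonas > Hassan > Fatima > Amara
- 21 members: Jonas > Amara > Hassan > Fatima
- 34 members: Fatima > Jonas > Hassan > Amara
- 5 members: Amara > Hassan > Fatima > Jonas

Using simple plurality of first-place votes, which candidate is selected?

First-place votes: Fatima 60, Amara 5, Hassan 40, Jonas 52.
Fatima has the most first-place votes.

Fatima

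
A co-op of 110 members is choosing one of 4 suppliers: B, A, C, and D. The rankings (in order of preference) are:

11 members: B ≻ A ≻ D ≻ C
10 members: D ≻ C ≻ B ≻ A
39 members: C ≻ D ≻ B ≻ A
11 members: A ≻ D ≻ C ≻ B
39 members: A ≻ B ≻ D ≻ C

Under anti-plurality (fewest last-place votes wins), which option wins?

D

Last-place votes: B 11, A 49, C 50, D 0.
D is ranked last by the fewest voters, so D wins.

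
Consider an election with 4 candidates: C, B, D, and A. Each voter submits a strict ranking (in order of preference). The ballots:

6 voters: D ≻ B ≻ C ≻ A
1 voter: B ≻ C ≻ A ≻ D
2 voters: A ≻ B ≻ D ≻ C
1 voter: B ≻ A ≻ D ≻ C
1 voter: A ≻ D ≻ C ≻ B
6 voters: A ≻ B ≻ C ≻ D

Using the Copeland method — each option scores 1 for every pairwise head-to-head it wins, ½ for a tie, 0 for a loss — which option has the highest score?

A

C: loses to B, D, and A → score 0.
B: beats C and D; loses to A → score 2.
D: beats C; loses to B and A → score 1.
A: beats C, B, and D → score 3.
A has the best pairwise record.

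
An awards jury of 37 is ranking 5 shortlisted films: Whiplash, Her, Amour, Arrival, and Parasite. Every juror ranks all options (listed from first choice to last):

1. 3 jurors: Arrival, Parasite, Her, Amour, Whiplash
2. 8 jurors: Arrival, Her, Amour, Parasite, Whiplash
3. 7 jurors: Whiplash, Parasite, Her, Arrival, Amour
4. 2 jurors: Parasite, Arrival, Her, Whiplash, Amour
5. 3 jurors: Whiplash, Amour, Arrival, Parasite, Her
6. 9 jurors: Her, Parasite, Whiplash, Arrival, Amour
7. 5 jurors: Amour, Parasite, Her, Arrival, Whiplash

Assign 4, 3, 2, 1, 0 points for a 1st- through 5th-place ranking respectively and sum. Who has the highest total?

Whiplash: 3·0 + 8·0 + 7·4 + 2·1 + 3·4 + 9·2 + 5·0 = 60
Her: 3·2 + 8·3 + 7·2 + 2·2 + 3·0 + 9·4 + 5·2 = 94
Amour: 3·1 + 8·2 + 7·0 + 2·0 + 3·3 + 9·0 + 5·4 = 48
Arrival: 3·4 + 8·4 + 7·1 + 2·3 + 3·2 + 9·1 + 5·1 = 77
Parasite: 3·3 + 8·1 + 7·3 + 2·4 + 3·1 + 9·3 + 5·3 = 91
Her has the highest Borda score (94).

Her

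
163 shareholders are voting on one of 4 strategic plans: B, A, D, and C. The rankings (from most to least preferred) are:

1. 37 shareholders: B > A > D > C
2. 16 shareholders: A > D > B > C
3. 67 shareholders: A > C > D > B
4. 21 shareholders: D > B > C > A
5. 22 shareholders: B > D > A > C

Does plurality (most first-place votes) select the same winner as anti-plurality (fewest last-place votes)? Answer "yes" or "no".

no

Plurality — first-place votes: B 59, A 83, D 21, C 0. Winner: A.
Anti-plurality — last-place votes: B 67, A 21, D 0, C 75. Winner: D.
The two methods disagree.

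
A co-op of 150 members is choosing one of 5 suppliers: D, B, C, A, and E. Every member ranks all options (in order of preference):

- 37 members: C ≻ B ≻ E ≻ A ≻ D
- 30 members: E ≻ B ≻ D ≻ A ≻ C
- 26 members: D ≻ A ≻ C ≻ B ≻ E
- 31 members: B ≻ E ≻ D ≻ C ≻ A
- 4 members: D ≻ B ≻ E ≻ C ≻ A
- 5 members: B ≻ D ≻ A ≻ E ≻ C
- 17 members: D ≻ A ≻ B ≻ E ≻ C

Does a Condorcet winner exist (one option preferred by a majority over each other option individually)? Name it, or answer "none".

B vs D: 103–47 for B.
B vs C: 87–63 for B.
B vs A: 107–43 for B.
B vs E: 120–30 for B.
B beats every other option head-to-head.

B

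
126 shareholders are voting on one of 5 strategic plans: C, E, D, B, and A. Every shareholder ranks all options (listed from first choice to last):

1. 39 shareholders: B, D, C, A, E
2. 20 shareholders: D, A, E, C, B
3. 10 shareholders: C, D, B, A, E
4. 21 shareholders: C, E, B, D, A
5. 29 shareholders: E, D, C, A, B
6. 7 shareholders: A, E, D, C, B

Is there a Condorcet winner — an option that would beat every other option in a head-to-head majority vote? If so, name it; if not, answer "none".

D vs C: 95–31 for D.
D vs E: 69–57 for D.
D vs B: 66–60 for D.
D vs A: 119–7 for D.
D beats every other option head-to-head.

D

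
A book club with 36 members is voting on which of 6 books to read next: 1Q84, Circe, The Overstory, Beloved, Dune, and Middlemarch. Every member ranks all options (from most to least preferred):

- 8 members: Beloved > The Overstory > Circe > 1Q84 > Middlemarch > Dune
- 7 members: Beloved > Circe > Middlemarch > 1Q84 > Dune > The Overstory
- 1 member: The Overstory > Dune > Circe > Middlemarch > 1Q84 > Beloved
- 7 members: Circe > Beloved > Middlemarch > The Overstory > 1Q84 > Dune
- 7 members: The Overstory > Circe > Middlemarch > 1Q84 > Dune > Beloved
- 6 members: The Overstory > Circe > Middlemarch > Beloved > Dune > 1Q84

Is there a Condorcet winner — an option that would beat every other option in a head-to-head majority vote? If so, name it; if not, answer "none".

Checking pairwise contests:
Circe beats 1Q84 36–0.
The Overstory beats Circe 22–14.
Beloved beats The Overstory 22–14.
Circe beats Beloved 21–15.
1Q84 beats Dune 29–7.
Circe beats Middlemarch 36–0.
Every option loses at least one head-to-head, so there is no Condorcet winner.

none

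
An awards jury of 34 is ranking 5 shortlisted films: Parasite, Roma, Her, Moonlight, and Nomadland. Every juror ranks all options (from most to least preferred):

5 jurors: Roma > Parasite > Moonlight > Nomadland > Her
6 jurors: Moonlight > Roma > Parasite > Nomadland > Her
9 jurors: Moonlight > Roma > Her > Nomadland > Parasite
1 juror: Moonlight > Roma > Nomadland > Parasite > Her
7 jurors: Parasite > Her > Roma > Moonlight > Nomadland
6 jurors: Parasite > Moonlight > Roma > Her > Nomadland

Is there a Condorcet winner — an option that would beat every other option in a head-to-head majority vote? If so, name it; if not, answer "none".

none

Checking pairwise contests:
Roma beats Parasite 21–13.
Moonlight beats Roma 22–12.
Parasite beats Her 25–9.
Parasite beats Moonlight 18–16.
Parasite beats Nomadland 24–10.
Every option loses at least one head-to-head, so there is no Condorcet winner.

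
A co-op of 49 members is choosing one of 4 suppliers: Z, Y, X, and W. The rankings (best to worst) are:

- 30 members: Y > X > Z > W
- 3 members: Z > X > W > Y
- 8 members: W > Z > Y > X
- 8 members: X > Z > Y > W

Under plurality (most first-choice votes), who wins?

First-place votes: Z 3, Y 30, X 8, W 8.
Y has the most first-place votes.

Y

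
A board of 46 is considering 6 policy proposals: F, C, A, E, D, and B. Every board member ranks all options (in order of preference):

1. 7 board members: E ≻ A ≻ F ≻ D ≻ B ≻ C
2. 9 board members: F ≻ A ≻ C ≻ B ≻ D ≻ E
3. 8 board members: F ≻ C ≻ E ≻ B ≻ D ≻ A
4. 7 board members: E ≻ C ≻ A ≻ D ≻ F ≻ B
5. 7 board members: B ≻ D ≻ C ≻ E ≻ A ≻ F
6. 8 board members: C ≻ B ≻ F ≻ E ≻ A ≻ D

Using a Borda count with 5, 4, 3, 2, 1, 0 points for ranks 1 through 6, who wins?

C

F: 7·3 + 9·5 + 8·5 + 7·1 + 7·0 + 8·3 = 137
C: 7·0 + 9·3 + 8·4 + 7·4 + 7·3 + 8·5 = 148
A: 7·4 + 9·4 + 8·0 + 7·3 + 7·1 + 8·1 = 100
E: 7·5 + 9·0 + 8·3 + 7·5 + 7·2 + 8·2 = 124
D: 7·2 + 9·1 + 8·1 + 7·2 + 7·4 + 8·0 = 73
B: 7·1 + 9·2 + 8·2 + 7·0 + 7·5 + 8·4 = 108
C has the highest Borda score (148).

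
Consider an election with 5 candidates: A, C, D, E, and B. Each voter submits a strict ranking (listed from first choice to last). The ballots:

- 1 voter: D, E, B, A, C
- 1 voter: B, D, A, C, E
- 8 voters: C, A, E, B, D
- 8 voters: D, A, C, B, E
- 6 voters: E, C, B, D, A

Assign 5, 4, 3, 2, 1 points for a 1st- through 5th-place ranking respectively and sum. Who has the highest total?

A: 1·2 + 1·3 + 8·4 + 8·4 + 6·1 = 75
C: 1·1 + 1·2 + 8·5 + 8·3 + 6·4 = 91
D: 1·5 + 1·4 + 8·1 + 8·5 + 6·2 = 69
E: 1·4 + 1·1 + 8·3 + 8·1 + 6·5 = 67
B: 1·3 + 1·5 + 8·2 + 8·2 + 6·3 = 58
C has the highest Borda score (91).

C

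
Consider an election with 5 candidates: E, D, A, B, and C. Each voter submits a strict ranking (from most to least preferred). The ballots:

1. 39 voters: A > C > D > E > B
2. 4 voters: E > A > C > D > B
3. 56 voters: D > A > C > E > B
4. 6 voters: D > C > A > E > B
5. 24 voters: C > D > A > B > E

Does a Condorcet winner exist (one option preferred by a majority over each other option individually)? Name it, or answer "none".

none

Checking pairwise contests:
D beats E 125–4.
C beats D 67–62.
D beats A 86–43.
E beats B 105–24.
A beats C 99–30.
Every option loses at least one head-to-head, so there is no Condorcet winner.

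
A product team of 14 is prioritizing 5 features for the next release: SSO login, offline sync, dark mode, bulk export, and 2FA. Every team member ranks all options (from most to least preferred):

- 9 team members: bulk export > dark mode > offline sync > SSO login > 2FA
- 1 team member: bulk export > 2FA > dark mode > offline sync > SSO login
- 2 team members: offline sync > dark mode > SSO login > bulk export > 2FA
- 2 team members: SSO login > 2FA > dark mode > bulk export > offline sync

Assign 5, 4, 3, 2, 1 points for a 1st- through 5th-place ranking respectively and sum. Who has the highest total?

SSO login: 9·2 + 1·1 + 2·3 + 2·5 = 35
offline sync: 9·3 + 1·2 + 2·5 + 2·1 = 41
dark mode: 9·4 + 1·3 + 2·4 + 2·3 = 53
bulk export: 9·5 + 1·5 + 2·2 + 2·2 = 58
2FA: 9·1 + 1·4 + 2·1 + 2·4 = 23
bulk export has the highest Borda score (58).

bulk export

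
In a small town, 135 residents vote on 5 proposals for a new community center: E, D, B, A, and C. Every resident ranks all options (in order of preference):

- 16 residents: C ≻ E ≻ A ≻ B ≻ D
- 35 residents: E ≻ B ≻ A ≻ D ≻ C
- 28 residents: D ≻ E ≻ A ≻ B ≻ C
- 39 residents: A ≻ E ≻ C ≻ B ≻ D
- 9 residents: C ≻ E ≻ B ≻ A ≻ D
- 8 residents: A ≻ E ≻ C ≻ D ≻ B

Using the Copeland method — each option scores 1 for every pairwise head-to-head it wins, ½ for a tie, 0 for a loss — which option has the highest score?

E: beats D, B, A, and C → score 4.
D: loses to E, B, A, and C → score 0.
B: beats D; loses to E, A, and C → score 1.
A: beats D, B, and C; loses to E → score 3.
C: beats D and B; loses to E and A → score 2.
E has the best pairwise record.

E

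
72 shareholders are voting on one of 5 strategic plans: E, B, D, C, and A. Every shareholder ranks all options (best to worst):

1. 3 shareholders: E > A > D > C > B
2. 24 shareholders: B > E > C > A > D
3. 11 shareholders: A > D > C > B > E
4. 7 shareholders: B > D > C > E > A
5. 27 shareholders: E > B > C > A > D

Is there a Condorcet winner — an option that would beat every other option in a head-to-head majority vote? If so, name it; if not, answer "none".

B

B vs E: 42–30 for B.
B vs D: 58–14 for B.
B vs C: 58–14 for B.
B vs A: 58–14 for B.
B beats every other option head-to-head.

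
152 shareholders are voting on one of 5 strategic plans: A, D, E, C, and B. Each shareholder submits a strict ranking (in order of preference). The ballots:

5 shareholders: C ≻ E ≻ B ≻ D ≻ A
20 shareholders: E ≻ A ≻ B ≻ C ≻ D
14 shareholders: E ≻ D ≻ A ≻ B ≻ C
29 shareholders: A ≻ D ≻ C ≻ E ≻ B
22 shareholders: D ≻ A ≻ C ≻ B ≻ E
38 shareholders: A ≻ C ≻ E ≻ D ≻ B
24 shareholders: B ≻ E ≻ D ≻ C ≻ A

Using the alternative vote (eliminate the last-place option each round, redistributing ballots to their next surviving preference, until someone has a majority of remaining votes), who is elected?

A

Round 1: A 67, D 22, E 34, C 5, B 24. Eliminate C.
Round 2: A 67, D 22, E 39, B 24. Eliminate D.
Round 3: A 89, E 39, B 24. A has a majority.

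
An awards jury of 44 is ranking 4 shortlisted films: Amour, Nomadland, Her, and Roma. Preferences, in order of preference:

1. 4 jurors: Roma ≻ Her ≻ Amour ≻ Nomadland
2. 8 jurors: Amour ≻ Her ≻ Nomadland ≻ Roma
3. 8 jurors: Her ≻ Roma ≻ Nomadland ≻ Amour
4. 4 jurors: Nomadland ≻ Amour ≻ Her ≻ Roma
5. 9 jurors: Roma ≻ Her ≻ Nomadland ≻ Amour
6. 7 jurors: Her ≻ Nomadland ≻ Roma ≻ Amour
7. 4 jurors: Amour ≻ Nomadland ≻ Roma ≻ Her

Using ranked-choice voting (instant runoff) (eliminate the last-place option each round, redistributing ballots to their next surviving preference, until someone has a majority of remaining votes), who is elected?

Her

Round 1: Amour 12, Nomadland 4, Her 15, Roma 13. Eliminate Nomadland.
Round 2: Amour 16, Her 15, Roma 13. Eliminate Roma.
Round 3: Amour 16, Her 28. Her has a majority.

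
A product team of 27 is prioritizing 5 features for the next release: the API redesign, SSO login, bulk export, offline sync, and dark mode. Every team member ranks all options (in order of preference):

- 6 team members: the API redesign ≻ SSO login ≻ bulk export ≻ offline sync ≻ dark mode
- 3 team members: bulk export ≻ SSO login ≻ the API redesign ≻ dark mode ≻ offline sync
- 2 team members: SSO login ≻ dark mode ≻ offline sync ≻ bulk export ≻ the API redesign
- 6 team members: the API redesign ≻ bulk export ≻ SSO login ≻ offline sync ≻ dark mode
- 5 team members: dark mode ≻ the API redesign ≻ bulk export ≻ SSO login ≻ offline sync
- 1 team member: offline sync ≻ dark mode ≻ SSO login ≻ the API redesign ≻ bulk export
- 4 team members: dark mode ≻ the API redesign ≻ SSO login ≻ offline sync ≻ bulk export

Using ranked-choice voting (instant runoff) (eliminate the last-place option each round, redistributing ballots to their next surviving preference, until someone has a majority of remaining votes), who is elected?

the API redesign

Round 1: the API redesign 12, SSO login 2, bulk export 3, offline sync 1, dark mode 9. Eliminate offline sync.
Round 2: the API redesign 12, SSO login 2, bulk export 3, dark mode 10. Eliminate SSO login.
Round 3: the API redesign 12, bulk export 3, dark mode 12. Eliminate bulk export.
Round 4: the API redesign 15, dark mode 12. The API redesign has a majority.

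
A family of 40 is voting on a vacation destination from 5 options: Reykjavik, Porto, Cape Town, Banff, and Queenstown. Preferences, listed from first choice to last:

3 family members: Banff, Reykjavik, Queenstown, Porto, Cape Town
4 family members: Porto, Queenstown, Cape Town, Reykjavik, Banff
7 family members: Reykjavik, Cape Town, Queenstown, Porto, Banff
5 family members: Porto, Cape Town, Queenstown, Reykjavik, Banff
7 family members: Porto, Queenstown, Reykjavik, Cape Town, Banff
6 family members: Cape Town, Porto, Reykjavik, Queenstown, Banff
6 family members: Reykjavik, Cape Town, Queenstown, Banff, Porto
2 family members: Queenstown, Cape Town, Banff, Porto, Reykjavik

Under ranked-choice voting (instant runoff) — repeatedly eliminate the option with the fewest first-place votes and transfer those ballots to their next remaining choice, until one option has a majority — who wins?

Round 1: Reykjavik 13, Porto 16, Cape Town 6, Banff 3, Queenstown 2. Eliminate Queenstown.
Round 2: Reykjavik 13, Porto 16, Cape Town 8, Banff 3. Eliminate Banff.
Round 3: Reykjavik 16, Porto 16, Cape Town 8. Eliminate Cape Town.
Round 4: Reykjavik 16, Porto 24. Porto has a majority.

Porto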